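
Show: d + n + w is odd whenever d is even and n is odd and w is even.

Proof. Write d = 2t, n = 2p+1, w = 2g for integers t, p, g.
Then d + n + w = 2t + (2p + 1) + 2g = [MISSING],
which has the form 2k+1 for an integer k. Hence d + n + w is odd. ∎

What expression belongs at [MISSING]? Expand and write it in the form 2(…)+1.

2(g + p + t) + 1

Expanding: 2t + (2p + 1) + 2g = 2g + 2p + 2t + 1.
Every term except the constant is even, so this is 2(g + p + t) + 1,
and g + p + t ∈ ℤ gives the required form.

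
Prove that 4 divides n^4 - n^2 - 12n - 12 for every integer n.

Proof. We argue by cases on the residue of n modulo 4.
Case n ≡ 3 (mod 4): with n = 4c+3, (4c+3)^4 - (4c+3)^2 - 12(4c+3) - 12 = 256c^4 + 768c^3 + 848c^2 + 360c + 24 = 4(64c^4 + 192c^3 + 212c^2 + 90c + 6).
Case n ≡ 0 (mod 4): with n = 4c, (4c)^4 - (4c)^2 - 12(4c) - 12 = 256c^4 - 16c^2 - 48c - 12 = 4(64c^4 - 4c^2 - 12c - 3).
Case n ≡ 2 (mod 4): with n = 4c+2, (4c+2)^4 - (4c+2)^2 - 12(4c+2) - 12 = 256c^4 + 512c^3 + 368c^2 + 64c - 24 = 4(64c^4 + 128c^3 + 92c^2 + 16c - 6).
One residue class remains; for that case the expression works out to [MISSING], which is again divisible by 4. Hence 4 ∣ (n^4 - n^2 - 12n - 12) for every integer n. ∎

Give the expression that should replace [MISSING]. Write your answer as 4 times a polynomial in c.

Only n ≡ 1 (mod 4) is unaccounted for. Put n = 4c+1:
(4c+1)^4 - (4c+1)^2 - 12(4c+1) - 12 expands to 256c^4 + 256c^3 + 80c^2 - 40c - 24,
and factoring out 4 leaves 4(64c^4 + 64c^3 + 20c^2 - 10c - 6).

4(64c^4 + 64c^3 + 20c^2 - 10c - 6)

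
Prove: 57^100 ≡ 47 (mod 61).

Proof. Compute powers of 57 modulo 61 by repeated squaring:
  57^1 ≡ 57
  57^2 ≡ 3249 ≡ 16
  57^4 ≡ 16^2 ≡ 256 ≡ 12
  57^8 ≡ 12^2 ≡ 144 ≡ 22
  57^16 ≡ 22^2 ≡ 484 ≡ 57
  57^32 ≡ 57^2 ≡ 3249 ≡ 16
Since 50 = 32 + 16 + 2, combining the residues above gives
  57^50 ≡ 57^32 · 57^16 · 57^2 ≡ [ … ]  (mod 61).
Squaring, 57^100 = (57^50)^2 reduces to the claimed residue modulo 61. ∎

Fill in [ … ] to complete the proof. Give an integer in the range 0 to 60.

13

57^32 · 57^16 · 57^2 ≡ 16 · 57 · 16 = 14592.
14592 mod 61 = 13, so 57^50 ≡ 13 (mod 61).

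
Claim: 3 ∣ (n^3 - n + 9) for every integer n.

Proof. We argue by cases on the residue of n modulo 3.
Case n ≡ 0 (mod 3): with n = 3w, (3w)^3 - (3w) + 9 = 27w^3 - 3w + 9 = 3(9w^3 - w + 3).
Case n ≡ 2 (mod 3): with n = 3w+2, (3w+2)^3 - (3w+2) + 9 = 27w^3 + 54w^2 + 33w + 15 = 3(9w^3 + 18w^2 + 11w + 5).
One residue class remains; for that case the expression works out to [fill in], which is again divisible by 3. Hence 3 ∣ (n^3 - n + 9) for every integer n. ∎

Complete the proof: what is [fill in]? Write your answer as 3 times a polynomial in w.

The residues treated are {0, 2}, so the missing case is n ≡ 1 (mod 3); write n = 3w+1.
Then (3w+1)^3 - (3w+1) + 9 = 27w^3 + 27w^2 + 6w + 9 = 3(9w^3 + 9w^2 + 2w + 3).

3(9w^3 + 9w^2 + 2w + 3)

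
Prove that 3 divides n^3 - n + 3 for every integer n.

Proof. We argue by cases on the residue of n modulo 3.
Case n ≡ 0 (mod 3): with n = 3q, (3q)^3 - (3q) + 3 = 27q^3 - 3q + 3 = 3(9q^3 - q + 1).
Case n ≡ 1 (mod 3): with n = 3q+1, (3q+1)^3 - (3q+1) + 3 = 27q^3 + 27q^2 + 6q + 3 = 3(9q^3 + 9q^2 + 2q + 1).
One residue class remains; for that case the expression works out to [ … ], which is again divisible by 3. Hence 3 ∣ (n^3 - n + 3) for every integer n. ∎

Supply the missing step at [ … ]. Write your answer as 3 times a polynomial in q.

The residues treated are {0, 1}, so the missing case is n ≡ 2 (mod 3); write n = 3q+2.
Then (3q+2)^3 - (3q+2) + 3 = 27q^3 + 54q^2 + 33q + 9 = 3(9q^3 + 18q^2 + 11q + 3).

3(9q^3 + 18q^2 + 11q + 3)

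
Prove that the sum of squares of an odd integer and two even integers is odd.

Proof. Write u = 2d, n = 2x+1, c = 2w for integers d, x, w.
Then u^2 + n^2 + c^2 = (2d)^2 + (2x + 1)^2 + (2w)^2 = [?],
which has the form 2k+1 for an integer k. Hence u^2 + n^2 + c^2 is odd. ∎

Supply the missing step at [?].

2(2d^2 + 2w^2 + 2x^2 + 2x) + 1

(2d)^2 + (2x + 1)^2 + (2w)^2 = 4d^2 + 4w^2 + 4x^2 + 4x + 1
= 2(2d^2 + 2w^2 + 2x^2 + 2x) + 1.
Since 2d^2 + 2w^2 + 2x^2 + 2x is an integer, the sum of squares is of the form 2k+1 for an integer k.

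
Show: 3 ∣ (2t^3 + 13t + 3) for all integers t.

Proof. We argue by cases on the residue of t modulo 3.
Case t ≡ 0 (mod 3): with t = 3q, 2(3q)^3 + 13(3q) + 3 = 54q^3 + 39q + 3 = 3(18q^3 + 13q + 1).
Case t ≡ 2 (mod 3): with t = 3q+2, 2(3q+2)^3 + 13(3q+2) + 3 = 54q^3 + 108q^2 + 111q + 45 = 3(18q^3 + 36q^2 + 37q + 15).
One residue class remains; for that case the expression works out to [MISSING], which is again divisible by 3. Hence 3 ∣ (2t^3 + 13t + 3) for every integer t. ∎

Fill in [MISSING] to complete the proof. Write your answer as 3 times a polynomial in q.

3(18q^3 + 18q^2 + 19q + 6)

The residues treated are {0, 2}, so the missing case is t ≡ 1 (mod 3); write t = 3q+1.
Then 2(3q+1)^3 + 13(3q+1) + 3 = 54q^3 + 54q^2 + 57q + 18 = 3(18q^3 + 18q^2 + 19q + 6).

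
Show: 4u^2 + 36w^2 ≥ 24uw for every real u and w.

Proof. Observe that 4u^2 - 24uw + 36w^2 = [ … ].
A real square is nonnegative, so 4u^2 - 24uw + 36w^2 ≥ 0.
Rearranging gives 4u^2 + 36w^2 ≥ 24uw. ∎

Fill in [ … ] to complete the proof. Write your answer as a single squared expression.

(2u - 6w)^2

4u^2 - 24uw + 36w^2 is a perfect-square trinomial: the outer terms are (2u)^2 and (6w)^2, and the cross term is -2·2u·6w.
So 4u^2 - 24uw + 36w^2 = (2u - 6w)^2 ≥ 0.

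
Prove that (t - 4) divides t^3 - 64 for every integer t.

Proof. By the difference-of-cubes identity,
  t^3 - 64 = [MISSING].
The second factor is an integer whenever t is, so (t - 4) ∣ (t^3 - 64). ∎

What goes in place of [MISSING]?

a^3 - b^3 = (a - b)(a^2 + ab + b^2). With a = t, b = 4:
t^3 - 64 = (t - 4)(t^2 + 4t + 16).

(t - 4)(t^2 + 4t + 16)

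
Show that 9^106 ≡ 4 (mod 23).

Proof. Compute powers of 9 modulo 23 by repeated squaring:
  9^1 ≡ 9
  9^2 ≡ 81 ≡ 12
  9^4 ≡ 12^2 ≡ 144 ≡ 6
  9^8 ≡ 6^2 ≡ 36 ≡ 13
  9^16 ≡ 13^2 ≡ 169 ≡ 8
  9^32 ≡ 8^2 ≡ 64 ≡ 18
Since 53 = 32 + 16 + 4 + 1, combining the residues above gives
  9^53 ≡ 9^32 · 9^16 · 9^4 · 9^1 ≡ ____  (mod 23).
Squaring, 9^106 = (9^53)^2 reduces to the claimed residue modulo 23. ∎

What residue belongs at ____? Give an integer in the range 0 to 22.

9^32 · 9^16 · 9^4 · 9^1 ≡ 18 · 8 · 6 · 9 = 7776.
7776 mod 23 = 2, so 9^53 ≡ 2 (mod 23).

2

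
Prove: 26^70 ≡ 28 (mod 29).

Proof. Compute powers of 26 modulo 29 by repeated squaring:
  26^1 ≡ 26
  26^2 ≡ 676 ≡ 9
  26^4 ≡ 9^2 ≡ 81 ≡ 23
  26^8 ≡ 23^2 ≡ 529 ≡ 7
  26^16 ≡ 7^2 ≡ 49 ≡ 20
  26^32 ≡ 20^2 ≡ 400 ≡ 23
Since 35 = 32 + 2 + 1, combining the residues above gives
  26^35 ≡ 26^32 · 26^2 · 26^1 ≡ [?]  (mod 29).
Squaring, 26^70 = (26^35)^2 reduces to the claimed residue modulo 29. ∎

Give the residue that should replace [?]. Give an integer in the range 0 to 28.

17

Multiply the listed residues: 23 · 9 · 26 = 207 → 5382.
Reducing modulo 29: 5382 = 185·29 + 17, so 26^35 ≡ 17.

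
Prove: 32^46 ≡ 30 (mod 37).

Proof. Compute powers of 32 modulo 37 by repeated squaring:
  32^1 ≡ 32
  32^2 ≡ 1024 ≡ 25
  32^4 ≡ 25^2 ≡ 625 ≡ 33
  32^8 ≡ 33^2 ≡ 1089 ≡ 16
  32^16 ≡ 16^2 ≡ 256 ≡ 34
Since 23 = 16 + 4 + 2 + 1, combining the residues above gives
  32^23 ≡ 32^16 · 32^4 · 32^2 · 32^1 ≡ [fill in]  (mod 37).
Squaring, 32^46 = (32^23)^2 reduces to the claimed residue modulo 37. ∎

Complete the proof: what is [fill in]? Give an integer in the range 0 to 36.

32^16 · 32^4 · 32^2 · 32^1 ≡ 34 · 33 · 25 · 32 = 897600.
897600 mod 37 = 17, so 32^23 ≡ 17 (mod 37).

17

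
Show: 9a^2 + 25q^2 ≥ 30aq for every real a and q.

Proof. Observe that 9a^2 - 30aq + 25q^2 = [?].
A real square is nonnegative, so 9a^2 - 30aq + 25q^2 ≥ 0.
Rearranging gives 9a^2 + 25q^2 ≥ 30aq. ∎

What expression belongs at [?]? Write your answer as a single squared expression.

(3a - 5q)^2

9a^2 - 30aq + 25q^2 is a perfect-square trinomial: the outer terms are (3a)^2 and (5q)^2, and the cross term is -2·3a·5q.
So 9a^2 - 30aq + 25q^2 = (3a - 5q)^2 ≥ 0.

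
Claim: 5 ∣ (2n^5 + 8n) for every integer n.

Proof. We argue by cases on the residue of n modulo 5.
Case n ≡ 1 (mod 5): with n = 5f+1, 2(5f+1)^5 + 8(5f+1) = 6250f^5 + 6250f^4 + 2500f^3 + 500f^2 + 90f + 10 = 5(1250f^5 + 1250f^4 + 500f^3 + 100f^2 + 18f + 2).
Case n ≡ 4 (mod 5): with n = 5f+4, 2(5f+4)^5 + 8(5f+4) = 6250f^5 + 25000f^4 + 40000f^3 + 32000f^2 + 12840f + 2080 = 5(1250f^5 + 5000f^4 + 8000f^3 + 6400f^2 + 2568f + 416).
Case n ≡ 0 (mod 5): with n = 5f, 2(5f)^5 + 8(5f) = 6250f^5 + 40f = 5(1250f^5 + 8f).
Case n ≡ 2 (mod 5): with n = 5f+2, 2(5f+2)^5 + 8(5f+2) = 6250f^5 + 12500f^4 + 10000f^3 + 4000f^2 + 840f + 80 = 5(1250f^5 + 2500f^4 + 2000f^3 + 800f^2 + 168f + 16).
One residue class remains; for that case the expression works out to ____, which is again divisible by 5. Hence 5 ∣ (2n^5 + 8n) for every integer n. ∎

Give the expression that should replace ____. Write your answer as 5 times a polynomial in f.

5(1250f^5 + 3750f^4 + 4500f^3 + 2700f^2 + 818f + 102)

The residues treated are {1, 4, 0, 2}, so the missing case is n ≡ 3 (mod 5); write n = 5f+3.
Then 2(5f+3)^5 + 8(5f+3) = 6250f^5 + 18750f^4 + 22500f^3 + 13500f^2 + 4090f + 510 = 5(1250f^5 + 3750f^4 + 4500f^3 + 2700f^2 + 818f + 102).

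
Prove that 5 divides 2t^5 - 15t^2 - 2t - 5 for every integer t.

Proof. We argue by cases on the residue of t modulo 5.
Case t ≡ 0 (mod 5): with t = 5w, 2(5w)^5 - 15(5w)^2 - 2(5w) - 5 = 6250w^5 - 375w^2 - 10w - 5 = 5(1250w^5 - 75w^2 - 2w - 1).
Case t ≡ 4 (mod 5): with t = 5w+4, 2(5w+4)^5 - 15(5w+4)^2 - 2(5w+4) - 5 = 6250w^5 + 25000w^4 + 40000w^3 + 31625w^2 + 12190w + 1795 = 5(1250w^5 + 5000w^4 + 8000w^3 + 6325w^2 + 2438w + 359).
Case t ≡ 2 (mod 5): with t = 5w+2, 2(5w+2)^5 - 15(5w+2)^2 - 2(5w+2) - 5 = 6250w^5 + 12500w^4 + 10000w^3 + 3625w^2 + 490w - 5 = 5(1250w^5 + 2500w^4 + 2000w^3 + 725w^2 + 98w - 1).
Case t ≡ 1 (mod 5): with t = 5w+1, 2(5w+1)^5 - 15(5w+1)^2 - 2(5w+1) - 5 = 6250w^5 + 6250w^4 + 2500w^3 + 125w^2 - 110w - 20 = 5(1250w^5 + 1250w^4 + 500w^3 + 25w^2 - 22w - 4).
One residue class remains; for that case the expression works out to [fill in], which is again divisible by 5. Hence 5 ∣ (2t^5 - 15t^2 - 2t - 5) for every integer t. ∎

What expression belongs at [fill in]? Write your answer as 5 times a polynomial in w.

Only t ≡ 3 (mod 5) is unaccounted for. Put t = 5w+3:
2(5w+3)^5 - 15(5w+3)^2 - 2(5w+3) - 5 expands to 6250w^5 + 18750w^4 + 22500w^3 + 13125w^2 + 3590w + 340,
and factoring out 5 leaves 5(1250w^5 + 3750w^4 + 4500w^3 + 2625w^2 + 718w + 68).

5(1250w^5 + 3750w^4 + 4500w^3 + 2625w^2 + 718w + 68)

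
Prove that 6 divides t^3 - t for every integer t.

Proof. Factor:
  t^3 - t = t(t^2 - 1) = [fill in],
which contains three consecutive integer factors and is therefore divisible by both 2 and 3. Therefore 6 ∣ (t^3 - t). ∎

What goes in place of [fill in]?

t(t^2 - 1) = t(t - 1)(t + 1) = (t - 1)t(t + 1).
These three factors are consecutive integers, so their product is divisible by 6.

(t - 1)t(t + 1)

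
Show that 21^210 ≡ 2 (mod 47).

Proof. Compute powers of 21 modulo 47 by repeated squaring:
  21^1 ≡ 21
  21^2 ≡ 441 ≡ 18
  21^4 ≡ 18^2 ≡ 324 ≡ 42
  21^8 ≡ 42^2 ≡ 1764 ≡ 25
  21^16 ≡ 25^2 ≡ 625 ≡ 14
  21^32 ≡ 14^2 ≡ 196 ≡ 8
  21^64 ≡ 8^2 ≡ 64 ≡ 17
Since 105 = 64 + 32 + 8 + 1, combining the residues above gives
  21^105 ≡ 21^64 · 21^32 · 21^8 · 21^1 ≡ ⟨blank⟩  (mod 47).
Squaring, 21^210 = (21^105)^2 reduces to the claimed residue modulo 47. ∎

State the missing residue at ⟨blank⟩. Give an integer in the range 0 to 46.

7

21^64 · 21^32 · 21^8 · 21^1 ≡ 17 · 8 · 25 · 21 = 71400.
71400 mod 47 = 7, so 21^105 ≡ 7 (mod 47).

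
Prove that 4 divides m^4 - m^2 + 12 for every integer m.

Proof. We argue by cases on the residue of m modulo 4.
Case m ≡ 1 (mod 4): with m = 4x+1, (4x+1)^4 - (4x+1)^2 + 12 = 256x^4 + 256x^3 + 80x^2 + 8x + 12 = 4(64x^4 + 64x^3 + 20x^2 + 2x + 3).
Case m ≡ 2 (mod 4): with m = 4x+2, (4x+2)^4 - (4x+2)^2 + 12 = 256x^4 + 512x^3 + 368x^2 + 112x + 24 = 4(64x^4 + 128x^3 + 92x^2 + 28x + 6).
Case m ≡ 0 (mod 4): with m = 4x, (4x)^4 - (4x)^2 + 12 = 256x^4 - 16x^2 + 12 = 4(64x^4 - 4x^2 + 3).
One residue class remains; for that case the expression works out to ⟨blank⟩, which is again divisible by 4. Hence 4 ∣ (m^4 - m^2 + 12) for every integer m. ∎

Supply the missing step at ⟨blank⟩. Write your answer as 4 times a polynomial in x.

The residues treated are {1, 2, 0}, so the missing case is m ≡ 3 (mod 4); write m = 4x+3.
Then (4x+3)^4 - (4x+3)^2 + 12 = 256x^4 + 768x^3 + 848x^2 + 408x + 84 = 4(64x^4 + 192x^3 + 212x^2 + 102x + 21).

4(64x^4 + 192x^3 + 212x^2 + 102x + 21)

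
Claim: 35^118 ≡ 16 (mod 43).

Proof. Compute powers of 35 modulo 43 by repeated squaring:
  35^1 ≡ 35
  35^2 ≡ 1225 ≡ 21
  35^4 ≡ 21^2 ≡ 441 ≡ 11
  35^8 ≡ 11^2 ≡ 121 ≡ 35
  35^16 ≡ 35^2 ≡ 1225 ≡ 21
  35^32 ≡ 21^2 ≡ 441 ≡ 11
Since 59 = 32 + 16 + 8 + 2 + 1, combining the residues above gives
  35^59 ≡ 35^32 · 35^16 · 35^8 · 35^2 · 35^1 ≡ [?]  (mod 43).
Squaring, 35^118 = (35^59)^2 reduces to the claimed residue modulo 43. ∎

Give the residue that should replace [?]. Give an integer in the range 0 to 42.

4

35^32 · 35^16 · 35^8 · 35^2 · 35^1 ≡ 11 · 21 · 35 · 21 · 35 = 5942475.
5942475 mod 43 = 4, so 35^59 ≡ 4 (mod 43).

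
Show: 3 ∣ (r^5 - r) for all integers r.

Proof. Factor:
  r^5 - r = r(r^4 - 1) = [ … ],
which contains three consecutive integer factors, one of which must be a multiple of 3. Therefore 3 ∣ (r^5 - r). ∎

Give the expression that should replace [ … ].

(r - 1)r(r + 1)(r^2 + 1)

r^4 - 1 = (r^2 - 1)(r^2 + 1), and r^2 - 1 = (r-1)(r+1).
So r(r^4 - 1) = (r - 1)r(r + 1)(r^2 + 1).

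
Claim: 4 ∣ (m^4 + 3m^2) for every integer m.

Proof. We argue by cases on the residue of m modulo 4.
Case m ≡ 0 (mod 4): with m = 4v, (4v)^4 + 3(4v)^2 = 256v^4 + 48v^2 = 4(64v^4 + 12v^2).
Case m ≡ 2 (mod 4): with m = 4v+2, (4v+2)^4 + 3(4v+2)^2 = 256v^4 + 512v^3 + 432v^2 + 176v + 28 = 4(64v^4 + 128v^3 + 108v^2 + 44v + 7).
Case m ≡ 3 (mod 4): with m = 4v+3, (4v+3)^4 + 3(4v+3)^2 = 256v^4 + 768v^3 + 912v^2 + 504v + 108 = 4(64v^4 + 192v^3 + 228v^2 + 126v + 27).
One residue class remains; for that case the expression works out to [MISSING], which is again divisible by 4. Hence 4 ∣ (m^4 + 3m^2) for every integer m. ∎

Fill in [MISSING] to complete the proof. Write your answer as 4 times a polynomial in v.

Only m ≡ 1 (mod 4) is unaccounted for. Put m = 4v+1:
(4v+1)^4 + 3(4v+1)^2 expands to 256v^4 + 256v^3 + 144v^2 + 40v + 4,
and factoring out 4 leaves 4(64v^4 + 64v^3 + 36v^2 + 10v + 1).

4(64v^4 + 64v^3 + 36v^2 + 10v + 1)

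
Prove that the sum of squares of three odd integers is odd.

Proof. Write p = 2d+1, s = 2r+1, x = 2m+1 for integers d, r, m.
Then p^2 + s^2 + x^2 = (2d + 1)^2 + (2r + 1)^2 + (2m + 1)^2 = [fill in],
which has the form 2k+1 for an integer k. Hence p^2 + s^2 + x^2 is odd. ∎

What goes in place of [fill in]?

Expanding: (2d + 1)^2 + (2r + 1)^2 + (2m + 1)^2 = 4d^2 + 4d + 4m^2 + 4m + 4r^2 + 4r + 3.
Every term except the constant is even, so this is 2(2d^2 + 2d + 2m^2 + 2m + 2r^2 + 2r + 1) + 1,
and 2d^2 + 2d + 2m^2 + 2m + 2r^2 + 2r + 1 ∈ ℤ gives the required form.

2(2d^2 + 2d + 2m^2 + 2m + 2r^2 + 2r + 1) + 1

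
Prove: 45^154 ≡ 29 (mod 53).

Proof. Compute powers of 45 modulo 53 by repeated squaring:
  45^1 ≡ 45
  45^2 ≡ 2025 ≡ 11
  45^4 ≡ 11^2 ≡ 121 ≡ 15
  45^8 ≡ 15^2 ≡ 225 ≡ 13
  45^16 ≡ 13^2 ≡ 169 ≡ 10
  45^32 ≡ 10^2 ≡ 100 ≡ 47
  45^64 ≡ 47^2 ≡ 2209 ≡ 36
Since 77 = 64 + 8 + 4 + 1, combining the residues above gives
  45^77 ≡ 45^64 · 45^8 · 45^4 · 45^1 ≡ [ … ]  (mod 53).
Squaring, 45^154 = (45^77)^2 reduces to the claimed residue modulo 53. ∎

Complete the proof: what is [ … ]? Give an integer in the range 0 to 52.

45^64 · 45^8 · 45^4 · 45^1 ≡ 36 · 13 · 15 · 45 = 315900.
315900 mod 53 = 20, so 45^77 ≡ 20 (mod 53).

20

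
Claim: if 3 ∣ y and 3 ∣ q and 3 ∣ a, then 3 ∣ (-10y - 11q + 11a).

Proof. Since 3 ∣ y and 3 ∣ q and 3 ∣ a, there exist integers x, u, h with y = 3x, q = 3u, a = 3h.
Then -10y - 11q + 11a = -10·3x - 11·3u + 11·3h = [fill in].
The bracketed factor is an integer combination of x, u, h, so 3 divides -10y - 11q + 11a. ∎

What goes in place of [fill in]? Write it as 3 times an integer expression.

Pull the common 3 out of every term: -10·3x - 11·3u + 11·3h = 3(11h - 11u - 10x).
11h - 11u - 10x is an integer, which exhibits the divisibility.

3(11h - 11u - 10x)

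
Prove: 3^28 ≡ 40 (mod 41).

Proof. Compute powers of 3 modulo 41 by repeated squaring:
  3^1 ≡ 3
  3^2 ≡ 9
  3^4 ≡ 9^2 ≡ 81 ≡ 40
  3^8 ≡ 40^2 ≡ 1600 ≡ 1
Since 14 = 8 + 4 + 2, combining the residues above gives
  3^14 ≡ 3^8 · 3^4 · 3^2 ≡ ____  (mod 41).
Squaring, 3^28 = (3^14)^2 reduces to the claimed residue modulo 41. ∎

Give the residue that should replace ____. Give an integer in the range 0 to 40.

Multiply the listed residues: 1 · 40 · 9 = 40 → 360.
Reducing modulo 41: 360 = 8·41 + 32, so 3^14 ≡ 32.

32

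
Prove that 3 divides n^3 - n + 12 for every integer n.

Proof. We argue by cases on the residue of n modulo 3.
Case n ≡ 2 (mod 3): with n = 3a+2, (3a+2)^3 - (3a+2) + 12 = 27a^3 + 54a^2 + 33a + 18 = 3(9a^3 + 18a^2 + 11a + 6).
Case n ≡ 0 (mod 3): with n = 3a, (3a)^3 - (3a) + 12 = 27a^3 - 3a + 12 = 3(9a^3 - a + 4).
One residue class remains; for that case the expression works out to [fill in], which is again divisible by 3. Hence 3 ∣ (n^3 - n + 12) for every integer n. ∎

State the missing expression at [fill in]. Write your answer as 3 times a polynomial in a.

Only n ≡ 1 (mod 3) is unaccounted for. Put n = 3a+1:
(3a+1)^3 - (3a+1) + 12 expands to 27a^3 + 27a^2 + 6a + 12,
and factoring out 3 leaves 3(9a^3 + 9a^2 + 2a + 4).

3(9a^3 + 9a^2 + 2a + 4)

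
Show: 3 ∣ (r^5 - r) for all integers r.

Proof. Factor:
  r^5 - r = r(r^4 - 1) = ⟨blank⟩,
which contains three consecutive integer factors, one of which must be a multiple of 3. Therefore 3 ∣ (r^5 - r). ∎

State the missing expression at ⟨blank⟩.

r^4 - 1 = (r^2 - 1)(r^2 + 1), and r^2 - 1 = (r-1)(r+1).
So r(r^4 - 1) = (r - 1)r(r + 1)(r^2 + 1).

(r - 1)r(r + 1)(r^2 + 1)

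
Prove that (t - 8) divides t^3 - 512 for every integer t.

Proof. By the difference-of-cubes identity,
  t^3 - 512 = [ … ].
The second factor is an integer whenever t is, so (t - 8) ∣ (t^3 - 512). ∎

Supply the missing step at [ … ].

(t - 8)(t^2 + 8t + 64)

a^3 - b^3 = (a - b)(a^2 + ab + b^2). With a = t, b = 8:
t^3 - 512 = (t - 8)(t^2 + 8t + 64).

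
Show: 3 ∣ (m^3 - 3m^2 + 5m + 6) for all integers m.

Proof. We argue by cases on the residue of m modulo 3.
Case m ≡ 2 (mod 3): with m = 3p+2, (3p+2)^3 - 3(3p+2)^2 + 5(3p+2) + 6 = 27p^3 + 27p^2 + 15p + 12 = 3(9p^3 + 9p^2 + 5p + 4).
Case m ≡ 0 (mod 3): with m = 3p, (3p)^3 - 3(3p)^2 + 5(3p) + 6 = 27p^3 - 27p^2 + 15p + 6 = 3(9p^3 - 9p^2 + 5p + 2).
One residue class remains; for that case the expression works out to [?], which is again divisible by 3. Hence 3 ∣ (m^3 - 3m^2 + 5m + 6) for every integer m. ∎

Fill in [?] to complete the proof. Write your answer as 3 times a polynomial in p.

The residues treated are {2, 0}, so the missing case is m ≡ 1 (mod 3); write m = 3p+1.
Then (3p+1)^3 - 3(3p+1)^2 + 5(3p+1) + 6 = 27p^3 + 6p + 9 = 3(9p^3 + 2p + 3).

3(9p^3 + 2p + 3)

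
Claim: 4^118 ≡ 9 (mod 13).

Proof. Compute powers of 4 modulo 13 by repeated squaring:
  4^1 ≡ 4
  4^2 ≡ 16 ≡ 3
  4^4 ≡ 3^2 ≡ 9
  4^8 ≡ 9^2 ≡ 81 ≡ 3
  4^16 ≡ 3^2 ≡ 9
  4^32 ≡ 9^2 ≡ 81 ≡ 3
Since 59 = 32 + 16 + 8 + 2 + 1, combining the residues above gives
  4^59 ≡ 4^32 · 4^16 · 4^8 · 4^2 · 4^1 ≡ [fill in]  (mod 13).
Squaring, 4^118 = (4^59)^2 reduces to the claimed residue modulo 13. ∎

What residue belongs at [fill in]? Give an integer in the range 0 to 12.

4^32 · 4^16 · 4^8 · 4^2 · 4^1 ≡ 3 · 9 · 3 · 3 · 4 = 972.
972 mod 13 = 10, so 4^59 ≡ 10 (mod 13).

10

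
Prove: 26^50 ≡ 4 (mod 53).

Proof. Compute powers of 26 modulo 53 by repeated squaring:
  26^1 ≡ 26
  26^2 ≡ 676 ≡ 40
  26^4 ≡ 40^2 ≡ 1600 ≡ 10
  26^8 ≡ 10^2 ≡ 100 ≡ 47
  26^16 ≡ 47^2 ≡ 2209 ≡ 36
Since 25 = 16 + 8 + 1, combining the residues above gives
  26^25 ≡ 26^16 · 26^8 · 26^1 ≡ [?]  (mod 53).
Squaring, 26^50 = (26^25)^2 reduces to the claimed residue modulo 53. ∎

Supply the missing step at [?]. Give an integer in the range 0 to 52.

26^16 · 26^8 · 26^1 ≡ 36 · 47 · 26 = 43992.
43992 mod 53 = 2, so 26^25 ≡ 2 (mod 53).

2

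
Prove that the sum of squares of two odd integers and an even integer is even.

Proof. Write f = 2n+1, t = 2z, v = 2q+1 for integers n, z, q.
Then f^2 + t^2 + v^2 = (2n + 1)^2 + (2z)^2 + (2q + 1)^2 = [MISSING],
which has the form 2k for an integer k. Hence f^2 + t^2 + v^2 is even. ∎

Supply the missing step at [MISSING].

(2n + 1)^2 + (2z)^2 + (2q + 1)^2 = 4n^2 + 4n + 4q^2 + 4q + 4z^2 + 2
= 2(2n^2 + 2n + 2q^2 + 2q + 2z^2 + 1).
Since 2n^2 + 2n + 2q^2 + 2q + 2z^2 + 1 is an integer, the sum of squares is of the form 2k for an integer k.

2(2n^2 + 2n + 2q^2 + 2q + 2z^2 + 1)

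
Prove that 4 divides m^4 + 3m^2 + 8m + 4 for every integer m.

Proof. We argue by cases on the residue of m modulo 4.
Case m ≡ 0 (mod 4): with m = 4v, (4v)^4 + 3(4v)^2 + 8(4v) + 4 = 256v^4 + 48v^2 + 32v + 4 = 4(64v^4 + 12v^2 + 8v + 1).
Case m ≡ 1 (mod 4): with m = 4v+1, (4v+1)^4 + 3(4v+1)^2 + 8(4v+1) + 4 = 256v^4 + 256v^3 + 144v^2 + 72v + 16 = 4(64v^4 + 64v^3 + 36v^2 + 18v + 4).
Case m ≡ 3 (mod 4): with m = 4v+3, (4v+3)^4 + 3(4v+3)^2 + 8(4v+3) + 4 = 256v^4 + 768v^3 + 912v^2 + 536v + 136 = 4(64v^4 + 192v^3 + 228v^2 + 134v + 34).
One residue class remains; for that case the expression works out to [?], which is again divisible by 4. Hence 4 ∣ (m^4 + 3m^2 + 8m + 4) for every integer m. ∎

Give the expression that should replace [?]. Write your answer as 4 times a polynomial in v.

4(64v^4 + 128v^3 + 108v^2 + 52v + 12)

The residues treated are {0, 1, 3}, so the missing case is m ≡ 2 (mod 4); write m = 4v+2.
Then (4v+2)^4 + 3(4v+2)^2 + 8(4v+2) + 4 = 256v^4 + 512v^3 + 432v^2 + 208v + 48 = 4(64v^4 + 128v^3 + 108v^2 + 52v + 12).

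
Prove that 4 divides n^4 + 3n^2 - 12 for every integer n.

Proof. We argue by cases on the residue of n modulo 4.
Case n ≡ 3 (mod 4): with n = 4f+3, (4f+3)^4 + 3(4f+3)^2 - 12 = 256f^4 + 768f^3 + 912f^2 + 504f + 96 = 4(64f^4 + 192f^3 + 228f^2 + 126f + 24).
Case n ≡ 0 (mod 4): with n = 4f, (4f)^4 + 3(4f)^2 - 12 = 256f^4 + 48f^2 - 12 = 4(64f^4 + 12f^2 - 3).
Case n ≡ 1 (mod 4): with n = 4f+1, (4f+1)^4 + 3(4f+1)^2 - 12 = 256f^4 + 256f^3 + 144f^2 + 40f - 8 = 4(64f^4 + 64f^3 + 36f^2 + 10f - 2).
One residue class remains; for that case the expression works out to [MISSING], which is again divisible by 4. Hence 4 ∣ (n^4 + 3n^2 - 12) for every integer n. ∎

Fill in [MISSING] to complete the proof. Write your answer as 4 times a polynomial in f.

Only n ≡ 2 (mod 4) is unaccounted for. Put n = 4f+2:
(4f+2)^4 + 3(4f+2)^2 - 12 expands to 256f^4 + 512f^3 + 432f^2 + 176f + 16,
and factoring out 4 leaves 4(64f^4 + 128f^3 + 108f^2 + 44f + 4).

4(64f^4 + 128f^3 + 108f^2 + 44f + 4)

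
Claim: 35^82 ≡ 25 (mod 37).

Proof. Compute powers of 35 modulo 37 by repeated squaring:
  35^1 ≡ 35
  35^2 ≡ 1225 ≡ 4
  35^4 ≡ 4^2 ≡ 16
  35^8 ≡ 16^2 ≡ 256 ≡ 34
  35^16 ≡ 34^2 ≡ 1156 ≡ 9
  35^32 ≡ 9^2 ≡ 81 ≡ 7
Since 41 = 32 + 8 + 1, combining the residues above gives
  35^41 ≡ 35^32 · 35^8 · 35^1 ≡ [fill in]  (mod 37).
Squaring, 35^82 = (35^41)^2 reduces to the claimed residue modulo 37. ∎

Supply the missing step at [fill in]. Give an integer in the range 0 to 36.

5

35^32 · 35^8 · 35^1 ≡ 7 · 34 · 35 = 8330.
8330 mod 37 = 5, so 35^41 ≡ 5 (mod 37).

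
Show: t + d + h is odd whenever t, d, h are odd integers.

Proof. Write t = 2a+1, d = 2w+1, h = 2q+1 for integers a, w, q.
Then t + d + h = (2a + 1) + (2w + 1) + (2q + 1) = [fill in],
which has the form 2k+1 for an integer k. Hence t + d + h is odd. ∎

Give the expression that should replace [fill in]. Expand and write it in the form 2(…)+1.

(2a + 1) + (2w + 1) + (2q + 1) = 2a + 2q + 2w + 3
= 2(a + q + w + 1) + 1.
Since a + q + w + 1 is an integer, the sum is of the form 2k+1 for an integer k.

2(a + q + w + 1) + 1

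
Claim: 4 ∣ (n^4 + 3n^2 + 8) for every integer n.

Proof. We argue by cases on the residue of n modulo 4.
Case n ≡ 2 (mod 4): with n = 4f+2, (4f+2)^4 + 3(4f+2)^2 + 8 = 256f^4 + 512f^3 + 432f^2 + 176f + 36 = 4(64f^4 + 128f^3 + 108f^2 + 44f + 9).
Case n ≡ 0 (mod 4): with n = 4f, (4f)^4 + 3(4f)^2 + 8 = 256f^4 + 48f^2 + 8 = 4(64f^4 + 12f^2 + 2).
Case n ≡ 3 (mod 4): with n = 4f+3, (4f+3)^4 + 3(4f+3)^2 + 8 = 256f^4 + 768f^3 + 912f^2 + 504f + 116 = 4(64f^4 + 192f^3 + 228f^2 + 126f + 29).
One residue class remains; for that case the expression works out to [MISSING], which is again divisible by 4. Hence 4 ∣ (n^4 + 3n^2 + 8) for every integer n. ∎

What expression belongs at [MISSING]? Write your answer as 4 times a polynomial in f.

The residues treated are {2, 0, 3}, so the missing case is n ≡ 1 (mod 4); write n = 4f+1.
Then (4f+1)^4 + 3(4f+1)^2 + 8 = 256f^4 + 256f^3 + 144f^2 + 40f + 12 = 4(64f^4 + 64f^3 + 36f^2 + 10f + 3).

4(64f^4 + 64f^3 + 36f^2 + 10f + 3)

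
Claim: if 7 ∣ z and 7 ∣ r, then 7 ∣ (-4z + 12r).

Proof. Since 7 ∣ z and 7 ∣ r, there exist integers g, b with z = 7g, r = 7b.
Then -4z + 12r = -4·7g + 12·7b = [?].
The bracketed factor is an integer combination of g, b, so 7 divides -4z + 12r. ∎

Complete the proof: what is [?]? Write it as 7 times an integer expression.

Pull the common 7 out of every term: -4·7g + 12·7b = 7(12b - 4g).
12b - 4g is an integer, which exhibits the divisibility.

7(12b - 4g)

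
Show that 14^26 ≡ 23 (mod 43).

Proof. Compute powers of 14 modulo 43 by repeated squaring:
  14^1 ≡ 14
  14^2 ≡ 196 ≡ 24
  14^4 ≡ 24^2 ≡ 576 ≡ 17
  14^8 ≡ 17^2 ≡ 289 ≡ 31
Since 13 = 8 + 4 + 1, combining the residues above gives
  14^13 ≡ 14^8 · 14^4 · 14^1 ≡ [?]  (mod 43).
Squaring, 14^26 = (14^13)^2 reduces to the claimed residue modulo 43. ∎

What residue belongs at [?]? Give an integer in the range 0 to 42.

14^8 · 14^4 · 14^1 ≡ 31 · 17 · 14 = 7378.
7378 mod 43 = 25, so 14^13 ≡ 25 (mod 43).

25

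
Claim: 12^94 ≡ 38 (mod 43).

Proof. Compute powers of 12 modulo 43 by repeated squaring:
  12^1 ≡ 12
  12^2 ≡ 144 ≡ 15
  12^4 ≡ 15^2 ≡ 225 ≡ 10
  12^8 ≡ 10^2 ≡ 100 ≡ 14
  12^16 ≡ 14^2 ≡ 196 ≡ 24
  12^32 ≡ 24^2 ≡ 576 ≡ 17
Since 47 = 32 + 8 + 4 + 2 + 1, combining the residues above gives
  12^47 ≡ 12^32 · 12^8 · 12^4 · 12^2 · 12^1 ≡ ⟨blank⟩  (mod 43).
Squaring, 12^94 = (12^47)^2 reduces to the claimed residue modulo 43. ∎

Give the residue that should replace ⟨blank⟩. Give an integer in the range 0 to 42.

Multiply the listed residues: 17 · 14 · 10 · 15 · 12 = 238 → 2380 → 35700 → 428400.
Reducing modulo 43: 428400 = 9962·43 + 34, so 12^47 ≡ 34.

34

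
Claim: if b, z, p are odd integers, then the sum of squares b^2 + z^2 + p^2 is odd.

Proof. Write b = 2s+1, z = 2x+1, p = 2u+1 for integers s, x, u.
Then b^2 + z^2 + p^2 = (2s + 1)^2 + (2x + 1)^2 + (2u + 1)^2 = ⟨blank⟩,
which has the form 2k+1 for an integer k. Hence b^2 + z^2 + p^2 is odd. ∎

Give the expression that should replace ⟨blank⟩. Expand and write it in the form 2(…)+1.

Expanding: (2s + 1)^2 + (2x + 1)^2 + (2u + 1)^2 = 4s^2 + 4s + 4u^2 + 4u + 4x^2 + 4x + 3.
Every term except the constant is even, so this is 2(2s^2 + 2s + 2u^2 + 2u + 2x^2 + 2x + 1) + 1,
and 2s^2 + 2s + 2u^2 + 2u + 2x^2 + 2x + 1 ∈ ℤ gives the required form.

2(2s^2 + 2s + 2u^2 + 2u + 2x^2 + 2x + 1) + 1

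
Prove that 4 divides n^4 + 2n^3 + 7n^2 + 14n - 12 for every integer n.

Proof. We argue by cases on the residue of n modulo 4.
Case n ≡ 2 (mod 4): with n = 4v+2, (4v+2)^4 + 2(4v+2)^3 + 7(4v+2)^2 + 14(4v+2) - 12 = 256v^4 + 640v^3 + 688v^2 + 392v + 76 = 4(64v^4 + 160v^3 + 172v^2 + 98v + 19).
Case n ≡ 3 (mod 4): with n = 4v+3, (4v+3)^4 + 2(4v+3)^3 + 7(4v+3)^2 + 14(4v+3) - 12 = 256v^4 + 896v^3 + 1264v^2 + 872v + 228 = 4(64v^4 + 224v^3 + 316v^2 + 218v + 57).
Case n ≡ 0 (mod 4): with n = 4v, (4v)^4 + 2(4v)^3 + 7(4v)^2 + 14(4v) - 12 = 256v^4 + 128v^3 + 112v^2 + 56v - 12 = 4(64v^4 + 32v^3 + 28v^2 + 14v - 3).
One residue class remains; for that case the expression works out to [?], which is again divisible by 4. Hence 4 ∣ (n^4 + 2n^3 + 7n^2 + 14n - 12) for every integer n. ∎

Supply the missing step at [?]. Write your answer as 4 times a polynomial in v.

4(64v^4 + 96v^3 + 76v^2 + 38v + 3)

The residues treated are {2, 3, 0}, so the missing case is n ≡ 1 (mod 4); write n = 4v+1.
Then (4v+1)^4 + 2(4v+1)^3 + 7(4v+1)^2 + 14(4v+1) - 12 = 256v^4 + 384v^3 + 304v^2 + 152v + 12 = 4(64v^4 + 96v^3 + 76v^2 + 38v + 3).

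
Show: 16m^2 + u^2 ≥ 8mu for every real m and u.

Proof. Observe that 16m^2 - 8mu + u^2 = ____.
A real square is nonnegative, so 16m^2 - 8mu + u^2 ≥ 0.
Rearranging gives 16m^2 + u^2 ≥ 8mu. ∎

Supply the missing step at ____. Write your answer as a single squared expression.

(4m - u)^2

16m^2 - 8mu + u^2 is a perfect-square trinomial: the outer terms are (4m)^2 and (u)^2, and the cross term is -2·4m·u.
So 16m^2 - 8mu + u^2 = (4m - u)^2 ≥ 0.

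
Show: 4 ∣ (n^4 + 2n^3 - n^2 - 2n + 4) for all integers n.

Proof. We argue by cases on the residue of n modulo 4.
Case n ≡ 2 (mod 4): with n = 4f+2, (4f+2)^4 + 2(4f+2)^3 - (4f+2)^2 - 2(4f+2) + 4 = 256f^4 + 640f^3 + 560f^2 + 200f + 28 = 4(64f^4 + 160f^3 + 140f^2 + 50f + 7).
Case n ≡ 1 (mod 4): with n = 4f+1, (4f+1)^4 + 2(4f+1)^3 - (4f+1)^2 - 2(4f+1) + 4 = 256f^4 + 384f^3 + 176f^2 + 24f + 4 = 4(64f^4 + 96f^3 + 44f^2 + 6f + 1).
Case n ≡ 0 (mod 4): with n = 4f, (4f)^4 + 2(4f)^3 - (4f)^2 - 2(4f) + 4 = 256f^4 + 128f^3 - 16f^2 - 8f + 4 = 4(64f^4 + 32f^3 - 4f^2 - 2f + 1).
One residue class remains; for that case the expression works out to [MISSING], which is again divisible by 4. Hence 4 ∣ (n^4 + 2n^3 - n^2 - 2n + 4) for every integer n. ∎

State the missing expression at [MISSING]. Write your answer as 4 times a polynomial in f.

Only n ≡ 3 (mod 4) is unaccounted for. Put n = 4f+3:
(4f+3)^4 + 2(4f+3)^3 - (4f+3)^2 - 2(4f+3) + 4 expands to 256f^4 + 896f^3 + 1136f^2 + 616f + 124,
and factoring out 4 leaves 4(64f^4 + 224f^3 + 284f^2 + 154f + 31).

4(64f^4 + 224f^3 + 284f^2 + 154f + 31)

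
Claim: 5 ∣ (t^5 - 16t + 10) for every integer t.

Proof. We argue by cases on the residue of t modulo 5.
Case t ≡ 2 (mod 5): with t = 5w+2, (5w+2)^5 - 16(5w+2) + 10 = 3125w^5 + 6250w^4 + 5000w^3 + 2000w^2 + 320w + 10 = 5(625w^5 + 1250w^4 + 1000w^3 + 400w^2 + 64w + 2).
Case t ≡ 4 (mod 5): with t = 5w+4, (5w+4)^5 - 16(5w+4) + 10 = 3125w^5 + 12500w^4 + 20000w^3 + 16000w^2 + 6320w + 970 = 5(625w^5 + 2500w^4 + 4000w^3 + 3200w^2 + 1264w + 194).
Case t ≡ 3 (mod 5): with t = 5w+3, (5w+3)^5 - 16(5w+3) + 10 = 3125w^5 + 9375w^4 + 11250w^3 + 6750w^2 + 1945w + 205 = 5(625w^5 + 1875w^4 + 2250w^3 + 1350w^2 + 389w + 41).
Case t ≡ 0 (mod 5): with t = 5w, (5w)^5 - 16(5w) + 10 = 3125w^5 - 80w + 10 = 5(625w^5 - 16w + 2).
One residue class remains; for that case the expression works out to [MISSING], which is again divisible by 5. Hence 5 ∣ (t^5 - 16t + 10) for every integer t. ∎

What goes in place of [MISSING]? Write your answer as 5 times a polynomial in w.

5(625w^5 + 625w^4 + 250w^3 + 50w^2 - 11w - 1)

Only t ≡ 1 (mod 5) is unaccounted for. Put t = 5w+1:
(5w+1)^5 - 16(5w+1) + 10 expands to 3125w^5 + 3125w^4 + 1250w^3 + 250w^2 - 55w - 5,
and factoring out 5 leaves 5(625w^5 + 625w^4 + 250w^3 + 50w^2 - 11w - 1).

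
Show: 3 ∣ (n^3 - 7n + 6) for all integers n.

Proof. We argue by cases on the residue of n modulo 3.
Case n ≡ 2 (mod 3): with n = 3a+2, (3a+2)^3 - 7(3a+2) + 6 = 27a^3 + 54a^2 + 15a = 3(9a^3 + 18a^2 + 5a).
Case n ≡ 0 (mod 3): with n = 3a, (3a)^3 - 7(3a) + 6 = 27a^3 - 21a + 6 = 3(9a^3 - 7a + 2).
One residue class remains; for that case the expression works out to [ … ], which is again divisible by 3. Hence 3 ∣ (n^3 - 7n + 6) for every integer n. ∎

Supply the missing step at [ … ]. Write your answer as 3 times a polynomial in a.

Only n ≡ 1 (mod 3) is unaccounted for. Put n = 3a+1:
(3a+1)^3 - 7(3a+1) + 6 expands to 27a^3 + 27a^2 - 12a,
and factoring out 3 leaves 3(9a^3 + 9a^2 - 4a).

3(9a^3 + 9a^2 - 4a)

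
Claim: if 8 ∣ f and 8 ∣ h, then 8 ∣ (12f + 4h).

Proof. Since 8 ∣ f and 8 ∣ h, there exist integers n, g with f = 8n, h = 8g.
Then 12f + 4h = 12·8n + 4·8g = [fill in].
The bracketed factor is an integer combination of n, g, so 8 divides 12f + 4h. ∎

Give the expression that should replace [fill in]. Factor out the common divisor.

Each term has a factor of 8: 12·8n + 4·8g = 8·(4g + 12n).
Since 4g + 12n is an integer, 8 ∣ (12f + 4h).

8(4g + 12n)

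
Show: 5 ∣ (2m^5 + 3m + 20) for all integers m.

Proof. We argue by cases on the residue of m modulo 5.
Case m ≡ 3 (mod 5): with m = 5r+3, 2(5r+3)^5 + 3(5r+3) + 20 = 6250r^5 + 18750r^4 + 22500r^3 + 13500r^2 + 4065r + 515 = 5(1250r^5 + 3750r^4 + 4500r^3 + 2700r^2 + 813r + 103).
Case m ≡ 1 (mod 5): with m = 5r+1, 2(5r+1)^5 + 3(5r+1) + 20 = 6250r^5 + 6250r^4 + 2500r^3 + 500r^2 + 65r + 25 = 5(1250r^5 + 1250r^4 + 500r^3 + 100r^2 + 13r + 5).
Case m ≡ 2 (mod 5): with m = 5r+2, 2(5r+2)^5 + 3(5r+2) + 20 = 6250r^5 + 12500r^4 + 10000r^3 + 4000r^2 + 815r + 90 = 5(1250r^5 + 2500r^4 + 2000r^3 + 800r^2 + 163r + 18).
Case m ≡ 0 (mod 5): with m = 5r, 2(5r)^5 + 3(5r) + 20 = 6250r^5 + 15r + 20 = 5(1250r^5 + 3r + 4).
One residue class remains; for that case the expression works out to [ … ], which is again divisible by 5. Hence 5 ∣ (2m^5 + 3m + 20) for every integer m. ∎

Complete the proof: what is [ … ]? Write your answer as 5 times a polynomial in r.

The residues treated are {3, 1, 2, 0}, so the missing case is m ≡ 4 (mod 5); write m = 5r+4.
Then 2(5r+4)^5 + 3(5r+4) + 20 = 6250r^5 + 25000r^4 + 40000r^3 + 32000r^2 + 12815r + 2080 = 5(1250r^5 + 5000r^4 + 8000r^3 + 6400r^2 + 2563r + 416).

5(1250r^5 + 5000r^4 + 8000r^3 + 6400r^2 + 2563r + 416)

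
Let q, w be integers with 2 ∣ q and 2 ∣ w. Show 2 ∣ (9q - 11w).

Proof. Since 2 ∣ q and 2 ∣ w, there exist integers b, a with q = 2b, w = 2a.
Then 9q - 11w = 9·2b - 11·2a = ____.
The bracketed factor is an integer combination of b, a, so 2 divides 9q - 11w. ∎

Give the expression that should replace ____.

2(-11a + 9b)

Pull the common 2 out of every term: 9·2b - 11·2a = 2(-11a + 9b).
-11a + 9b is an integer, which exhibits the divisibility.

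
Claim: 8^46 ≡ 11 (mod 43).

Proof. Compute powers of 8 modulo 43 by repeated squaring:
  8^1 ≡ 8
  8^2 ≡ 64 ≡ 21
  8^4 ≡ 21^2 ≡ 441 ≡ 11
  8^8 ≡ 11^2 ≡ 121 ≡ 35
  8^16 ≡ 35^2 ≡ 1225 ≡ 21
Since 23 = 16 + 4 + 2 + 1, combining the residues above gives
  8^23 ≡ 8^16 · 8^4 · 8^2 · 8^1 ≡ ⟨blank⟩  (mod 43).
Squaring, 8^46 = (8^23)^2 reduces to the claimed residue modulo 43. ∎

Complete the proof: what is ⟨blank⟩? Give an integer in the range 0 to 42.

8^16 · 8^4 · 8^2 · 8^1 ≡ 21 · 11 · 21 · 8 = 38808.
38808 mod 43 = 22, so 8^23 ≡ 22 (mod 43).

22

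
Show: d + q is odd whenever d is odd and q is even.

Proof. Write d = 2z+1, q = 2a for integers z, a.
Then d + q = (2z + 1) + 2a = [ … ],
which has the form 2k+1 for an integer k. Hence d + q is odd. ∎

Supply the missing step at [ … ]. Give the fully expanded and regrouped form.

Expanding: (2z + 1) + 2a = 2a + 2z + 1.
Every term except the constant is even, so this is 2(a + z) + 1,
and a + z ∈ ℤ gives the required form.

2(a + z) + 1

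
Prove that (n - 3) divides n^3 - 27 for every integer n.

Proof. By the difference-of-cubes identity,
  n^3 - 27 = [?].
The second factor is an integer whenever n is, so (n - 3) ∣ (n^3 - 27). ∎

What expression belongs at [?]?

(n - 3)(n^2 + 3n + 9)

a^3 - b^3 = (a - b)(a^2 + ab + b^2). With a = n, b = 3:
n^3 - 27 = (n - 3)(n^2 + 3n + 9).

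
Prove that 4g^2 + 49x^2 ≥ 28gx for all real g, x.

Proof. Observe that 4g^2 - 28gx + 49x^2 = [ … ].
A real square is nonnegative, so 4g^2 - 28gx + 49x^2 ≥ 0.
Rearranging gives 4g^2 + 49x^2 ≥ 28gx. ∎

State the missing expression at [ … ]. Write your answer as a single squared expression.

(2g - 7x)^2

The leading and trailing coefficients are 2^2 and 7^2, and 28 = 2·2·7, so the trinomial is (2g - 7x)^2.
Hence 4g^2 - 28gx + 49x^2 ≥ 0.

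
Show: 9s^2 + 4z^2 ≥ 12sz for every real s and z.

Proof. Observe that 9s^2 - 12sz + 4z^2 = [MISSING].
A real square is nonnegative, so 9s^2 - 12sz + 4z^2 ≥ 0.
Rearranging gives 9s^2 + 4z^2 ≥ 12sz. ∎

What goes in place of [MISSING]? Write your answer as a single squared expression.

The leading and trailing coefficients are 3^2 and 2^2, and 12 = 2·3·2, so the trinomial is (3s - 2z)^2.
Hence 9s^2 - 12sz + 4z^2 ≥ 0.

(3s - 2z)^2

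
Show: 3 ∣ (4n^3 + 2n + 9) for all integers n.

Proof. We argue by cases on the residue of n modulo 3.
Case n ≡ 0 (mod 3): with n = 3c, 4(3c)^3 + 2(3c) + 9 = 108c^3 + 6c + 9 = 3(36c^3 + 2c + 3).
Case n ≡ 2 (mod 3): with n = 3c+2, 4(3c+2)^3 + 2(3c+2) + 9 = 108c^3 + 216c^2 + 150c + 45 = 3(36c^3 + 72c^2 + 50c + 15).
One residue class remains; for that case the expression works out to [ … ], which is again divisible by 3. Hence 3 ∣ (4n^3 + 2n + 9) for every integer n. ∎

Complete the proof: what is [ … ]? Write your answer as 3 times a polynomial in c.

3(36c^3 + 36c^2 + 14c + 5)

Only n ≡ 1 (mod 3) is unaccounted for. Put n = 3c+1:
4(3c+1)^3 + 2(3c+1) + 9 expands to 108c^3 + 108c^2 + 42c + 15,
and factoring out 3 leaves 3(36c^3 + 36c^2 + 14c + 5).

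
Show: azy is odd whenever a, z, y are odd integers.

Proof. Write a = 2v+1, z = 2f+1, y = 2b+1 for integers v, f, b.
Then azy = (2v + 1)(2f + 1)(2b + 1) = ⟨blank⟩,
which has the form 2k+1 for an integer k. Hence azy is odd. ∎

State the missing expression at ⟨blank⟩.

Expanding: (2v + 1)(2f + 1)(2b + 1) = 8bfv + 4bf + 4bv + 2b + 4fv + 2f + 2v + 1.
Every term except the constant is even, so this is 2(4bfv + 2bf + 2bv + b + 2fv + f + v) + 1,
and 4bfv + 2bf + 2bv + b + 2fv + f + v ∈ ℤ gives the required form.

2(4bfv + 2bf + 2bv + b + 2fv + f + v) + 1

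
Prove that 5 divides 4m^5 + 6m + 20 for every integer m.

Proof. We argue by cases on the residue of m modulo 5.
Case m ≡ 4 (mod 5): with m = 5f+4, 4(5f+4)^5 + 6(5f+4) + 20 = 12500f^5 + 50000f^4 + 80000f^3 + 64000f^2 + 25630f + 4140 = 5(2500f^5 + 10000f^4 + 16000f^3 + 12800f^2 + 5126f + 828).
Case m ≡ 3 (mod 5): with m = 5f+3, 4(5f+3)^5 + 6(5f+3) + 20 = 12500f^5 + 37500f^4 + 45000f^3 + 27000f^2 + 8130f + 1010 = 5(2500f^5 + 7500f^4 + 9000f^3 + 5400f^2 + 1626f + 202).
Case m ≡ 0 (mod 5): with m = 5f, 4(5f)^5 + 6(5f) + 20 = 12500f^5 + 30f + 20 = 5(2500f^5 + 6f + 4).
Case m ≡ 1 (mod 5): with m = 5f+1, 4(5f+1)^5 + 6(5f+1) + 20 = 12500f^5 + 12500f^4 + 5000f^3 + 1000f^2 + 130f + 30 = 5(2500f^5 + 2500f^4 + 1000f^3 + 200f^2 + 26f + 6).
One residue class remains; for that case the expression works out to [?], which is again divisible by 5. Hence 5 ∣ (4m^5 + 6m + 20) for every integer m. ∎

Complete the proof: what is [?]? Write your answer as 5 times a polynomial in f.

Only m ≡ 2 (mod 5) is unaccounted for. Put m = 5f+2:
4(5f+2)^5 + 6(5f+2) + 20 expands to 12500f^5 + 25000f^4 + 20000f^3 + 8000f^2 + 1630f + 160,
and factoring out 5 leaves 5(2500f^5 + 5000f^4 + 4000f^3 + 1600f^2 + 326f + 32).

5(2500f^5 + 5000f^4 + 4000f^3 + 1600f^2 + 326f + 32)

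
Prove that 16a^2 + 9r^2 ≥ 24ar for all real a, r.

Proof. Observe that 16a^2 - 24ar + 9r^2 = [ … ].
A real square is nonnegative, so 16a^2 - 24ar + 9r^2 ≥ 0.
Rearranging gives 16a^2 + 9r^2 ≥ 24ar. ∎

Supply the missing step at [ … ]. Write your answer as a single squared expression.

(4a - 3r)^2

16a^2 - 24ar + 9r^2 is a perfect-square trinomial: the outer terms are (4a)^2 and (3r)^2, and the cross term is -2·4a·3r.
So 16a^2 - 24ar + 9r^2 = (4a - 3r)^2 ≥ 0.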